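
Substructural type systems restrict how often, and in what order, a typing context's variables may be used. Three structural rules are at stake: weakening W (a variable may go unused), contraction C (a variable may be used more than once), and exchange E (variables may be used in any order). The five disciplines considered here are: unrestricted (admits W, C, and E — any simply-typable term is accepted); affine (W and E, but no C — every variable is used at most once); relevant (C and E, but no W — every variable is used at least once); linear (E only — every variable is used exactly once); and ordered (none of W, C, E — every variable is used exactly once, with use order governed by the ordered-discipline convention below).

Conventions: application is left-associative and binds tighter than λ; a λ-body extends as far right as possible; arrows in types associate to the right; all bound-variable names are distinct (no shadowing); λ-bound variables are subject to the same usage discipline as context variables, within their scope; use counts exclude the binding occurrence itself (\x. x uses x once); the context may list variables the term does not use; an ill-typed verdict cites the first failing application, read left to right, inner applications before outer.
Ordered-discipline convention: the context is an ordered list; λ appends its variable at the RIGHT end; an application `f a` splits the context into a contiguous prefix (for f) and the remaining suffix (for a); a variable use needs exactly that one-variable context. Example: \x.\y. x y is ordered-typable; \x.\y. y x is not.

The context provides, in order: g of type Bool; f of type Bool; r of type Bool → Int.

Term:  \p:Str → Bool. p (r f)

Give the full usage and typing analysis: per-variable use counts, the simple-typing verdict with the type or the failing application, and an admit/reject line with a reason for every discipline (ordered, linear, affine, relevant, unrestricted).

use counts: g: 0, f: 1, r: 1, p (bound): 1
uses in reading order: p, r, f
typing: ill-typed: an argument Int mismatches the expected Str
ordered: ✗, not simply typable
linear: ✗, fails simple typing
affine: ✗, a type mismatch blocks all five
relevant: ✗, the type mismatch rejects it
unrestricted: ✗, not simply typable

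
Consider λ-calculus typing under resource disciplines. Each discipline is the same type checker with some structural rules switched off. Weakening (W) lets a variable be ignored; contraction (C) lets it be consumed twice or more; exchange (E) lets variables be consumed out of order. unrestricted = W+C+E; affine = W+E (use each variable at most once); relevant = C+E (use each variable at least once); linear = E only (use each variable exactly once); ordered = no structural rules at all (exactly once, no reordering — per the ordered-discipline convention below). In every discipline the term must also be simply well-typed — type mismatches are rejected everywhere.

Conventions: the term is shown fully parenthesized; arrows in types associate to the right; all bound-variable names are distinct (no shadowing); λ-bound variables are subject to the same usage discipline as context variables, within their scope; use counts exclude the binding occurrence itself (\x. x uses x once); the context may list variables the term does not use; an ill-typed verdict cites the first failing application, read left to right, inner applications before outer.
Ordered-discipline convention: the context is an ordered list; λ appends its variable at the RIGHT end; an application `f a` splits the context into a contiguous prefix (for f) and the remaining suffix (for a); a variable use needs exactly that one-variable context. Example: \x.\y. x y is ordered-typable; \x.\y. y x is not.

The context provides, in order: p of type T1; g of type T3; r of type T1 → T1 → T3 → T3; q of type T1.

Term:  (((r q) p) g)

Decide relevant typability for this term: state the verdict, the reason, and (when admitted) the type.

yes — at least one use each (p, g, r, q); term : T3
usage: p ×1, g ×1, r ×1, q ×1
left-to-right use order: r, q, p, g
typing: the term checks, with type T3
summary: ordered ✗ · linear ✓ · affine ✓ · relevant ✓ · unrestricted ✓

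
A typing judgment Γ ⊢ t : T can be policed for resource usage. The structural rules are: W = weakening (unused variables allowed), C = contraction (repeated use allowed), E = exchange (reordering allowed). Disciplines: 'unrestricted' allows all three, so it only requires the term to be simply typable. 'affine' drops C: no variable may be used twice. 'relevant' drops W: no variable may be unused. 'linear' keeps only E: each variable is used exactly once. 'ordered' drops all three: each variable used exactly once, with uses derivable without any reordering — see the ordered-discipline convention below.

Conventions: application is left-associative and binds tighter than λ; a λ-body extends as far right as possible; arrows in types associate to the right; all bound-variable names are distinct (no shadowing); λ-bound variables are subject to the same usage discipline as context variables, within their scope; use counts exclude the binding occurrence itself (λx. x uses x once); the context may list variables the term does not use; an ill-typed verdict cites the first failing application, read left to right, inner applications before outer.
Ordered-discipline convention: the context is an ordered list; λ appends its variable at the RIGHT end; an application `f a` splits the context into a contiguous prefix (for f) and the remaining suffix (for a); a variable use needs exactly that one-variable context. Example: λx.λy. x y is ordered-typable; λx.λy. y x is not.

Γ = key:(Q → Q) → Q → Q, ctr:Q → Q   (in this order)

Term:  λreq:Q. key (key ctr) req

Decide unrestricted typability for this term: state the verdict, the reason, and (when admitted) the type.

yes — typability at Q → Q is all that's needed; term : Q → Q
variable uses: key ×2; ctr ×1; req (λ-bound) ×1
uses in reading order: key, key, ctr, req
typing: ✓ — Q → Q
per-discipline verdicts: ordered ✗, linear ✗, affine ✗, relevant ✓, unrestricted ✓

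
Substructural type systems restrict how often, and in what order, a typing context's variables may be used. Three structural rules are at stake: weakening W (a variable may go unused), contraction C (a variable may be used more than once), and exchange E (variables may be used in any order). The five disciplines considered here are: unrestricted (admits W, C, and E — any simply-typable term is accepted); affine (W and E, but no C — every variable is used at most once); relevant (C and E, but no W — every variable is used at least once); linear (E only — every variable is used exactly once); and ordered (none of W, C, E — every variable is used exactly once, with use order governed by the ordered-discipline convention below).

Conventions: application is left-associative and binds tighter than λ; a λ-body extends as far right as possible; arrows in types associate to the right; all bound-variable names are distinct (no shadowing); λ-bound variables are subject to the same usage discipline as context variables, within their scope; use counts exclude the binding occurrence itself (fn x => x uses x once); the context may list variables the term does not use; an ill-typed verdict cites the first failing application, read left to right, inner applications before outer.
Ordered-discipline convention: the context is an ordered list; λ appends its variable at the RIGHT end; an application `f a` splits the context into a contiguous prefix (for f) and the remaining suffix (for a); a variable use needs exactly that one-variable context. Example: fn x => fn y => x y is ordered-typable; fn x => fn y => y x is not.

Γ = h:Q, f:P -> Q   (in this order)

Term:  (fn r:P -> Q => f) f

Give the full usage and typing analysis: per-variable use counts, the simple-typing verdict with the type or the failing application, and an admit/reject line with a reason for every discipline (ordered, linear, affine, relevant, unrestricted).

usage: h: 0, f: 2, r (bound): 0
left-to-right use order: f, f
typing: ✓ — P -> Q
ordered: ✗, f ×2 used more than once (contraction); unused: h, r — weakening required
linear: ✗, f ×2 used more than once (contraction); unused: h, r — weakening required
affine: ✗, f ×2 used more than once (contraction)
relevant: ✗, unused: h, r — weakening required
unrestricted: ✓, simply typable at P -> Q; W, C, E all held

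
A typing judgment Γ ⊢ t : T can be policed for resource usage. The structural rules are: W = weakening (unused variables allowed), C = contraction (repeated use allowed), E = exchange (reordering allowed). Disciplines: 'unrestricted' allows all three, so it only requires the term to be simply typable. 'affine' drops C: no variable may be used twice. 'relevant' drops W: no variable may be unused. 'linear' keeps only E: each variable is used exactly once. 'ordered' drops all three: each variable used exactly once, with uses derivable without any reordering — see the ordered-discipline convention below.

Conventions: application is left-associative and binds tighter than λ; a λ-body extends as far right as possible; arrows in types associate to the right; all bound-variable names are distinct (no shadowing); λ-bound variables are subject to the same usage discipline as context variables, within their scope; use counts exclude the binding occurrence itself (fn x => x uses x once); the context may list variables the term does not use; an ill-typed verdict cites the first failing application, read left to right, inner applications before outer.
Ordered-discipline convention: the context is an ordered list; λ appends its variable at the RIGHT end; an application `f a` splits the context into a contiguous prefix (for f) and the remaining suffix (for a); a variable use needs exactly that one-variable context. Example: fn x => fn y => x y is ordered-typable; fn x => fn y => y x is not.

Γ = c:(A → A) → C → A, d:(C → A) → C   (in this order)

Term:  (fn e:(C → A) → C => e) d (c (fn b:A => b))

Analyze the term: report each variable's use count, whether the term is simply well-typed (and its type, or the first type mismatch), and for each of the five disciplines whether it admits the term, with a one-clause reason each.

variable uses: c=1, d=1, e (λ-bound)=1, b (λ-bound)=1
order of uses: e, d, c, b
typing: well-typed at C
ordered: ✗, needs exchange: uses follow e, d, c, b
linear: ✓, exactly-once usage across c, d, e, b
affine: ✓, no duplicate uses among c, d, e, b
relevant: ✓, c, d, e, b: all used, weakening unneeded
unrestricted: ✓, simply typable at C; W, C, E all held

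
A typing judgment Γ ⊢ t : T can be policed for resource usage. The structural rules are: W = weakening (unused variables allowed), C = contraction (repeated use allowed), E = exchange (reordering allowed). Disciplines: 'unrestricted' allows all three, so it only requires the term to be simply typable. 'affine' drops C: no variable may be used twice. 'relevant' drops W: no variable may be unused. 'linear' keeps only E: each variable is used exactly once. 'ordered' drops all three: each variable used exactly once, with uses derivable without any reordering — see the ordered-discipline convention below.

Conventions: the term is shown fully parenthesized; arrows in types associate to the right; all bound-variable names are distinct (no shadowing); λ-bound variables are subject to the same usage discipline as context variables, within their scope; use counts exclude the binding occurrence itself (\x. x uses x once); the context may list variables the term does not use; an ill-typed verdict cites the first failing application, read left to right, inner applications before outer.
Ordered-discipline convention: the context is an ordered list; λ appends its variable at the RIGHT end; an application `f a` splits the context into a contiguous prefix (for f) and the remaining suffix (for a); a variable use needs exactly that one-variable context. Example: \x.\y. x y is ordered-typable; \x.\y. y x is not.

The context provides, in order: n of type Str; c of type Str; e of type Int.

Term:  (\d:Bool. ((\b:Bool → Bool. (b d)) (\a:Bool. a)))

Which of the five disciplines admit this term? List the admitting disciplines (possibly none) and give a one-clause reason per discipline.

accepted by: affine, unrestricted
use counts: n=0, c=0, e=0, d (bound)=1, b (bound)=1, a (bound)=1
order of uses: b, d, a
typing: well-typed — term : Bool → Bool
ordered ✗ (needs weakening: n, c, e unused)
linear ✗ (needs weakening: n, c, e unused)
affine ✓ (no duplicate uses among n, c, e, d, b, a)
relevant ✗ (needs weakening: n, c, e unused)
unrestricted ✓ (simply typable at Bool → Bool; W, C, E all held)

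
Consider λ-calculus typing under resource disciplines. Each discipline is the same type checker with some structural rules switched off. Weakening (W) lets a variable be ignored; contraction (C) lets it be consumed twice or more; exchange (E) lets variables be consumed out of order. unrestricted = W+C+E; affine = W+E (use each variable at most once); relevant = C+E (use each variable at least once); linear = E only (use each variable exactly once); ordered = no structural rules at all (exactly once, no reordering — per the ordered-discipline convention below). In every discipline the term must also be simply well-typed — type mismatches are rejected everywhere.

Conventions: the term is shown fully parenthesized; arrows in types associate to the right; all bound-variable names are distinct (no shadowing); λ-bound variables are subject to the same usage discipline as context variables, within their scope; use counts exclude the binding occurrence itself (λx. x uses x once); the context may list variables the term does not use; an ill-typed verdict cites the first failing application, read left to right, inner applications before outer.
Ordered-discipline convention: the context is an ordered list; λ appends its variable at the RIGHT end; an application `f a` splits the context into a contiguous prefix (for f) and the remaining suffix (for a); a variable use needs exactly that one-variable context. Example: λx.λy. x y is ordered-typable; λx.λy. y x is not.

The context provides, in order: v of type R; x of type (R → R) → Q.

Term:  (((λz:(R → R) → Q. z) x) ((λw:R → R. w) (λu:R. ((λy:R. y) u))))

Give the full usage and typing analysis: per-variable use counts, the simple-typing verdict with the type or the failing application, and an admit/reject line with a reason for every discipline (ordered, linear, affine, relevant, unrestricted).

counts: v ×0; x ×1; z (bound) ×1; w (bound) ×1; u (bound) ×1; y (bound) ×1
order of uses: z, x, w, y, u
typing: well-typed — term : Q
ordered: ✗, needs weakening: v unused
linear: ✗, needs weakening: v unused
affine: ✓, no duplicate uses among v, x, z, w, u, y
relevant: ✗, needs weakening: v unused
unrestricted: ✓, simply typable at Q; W, C, E all held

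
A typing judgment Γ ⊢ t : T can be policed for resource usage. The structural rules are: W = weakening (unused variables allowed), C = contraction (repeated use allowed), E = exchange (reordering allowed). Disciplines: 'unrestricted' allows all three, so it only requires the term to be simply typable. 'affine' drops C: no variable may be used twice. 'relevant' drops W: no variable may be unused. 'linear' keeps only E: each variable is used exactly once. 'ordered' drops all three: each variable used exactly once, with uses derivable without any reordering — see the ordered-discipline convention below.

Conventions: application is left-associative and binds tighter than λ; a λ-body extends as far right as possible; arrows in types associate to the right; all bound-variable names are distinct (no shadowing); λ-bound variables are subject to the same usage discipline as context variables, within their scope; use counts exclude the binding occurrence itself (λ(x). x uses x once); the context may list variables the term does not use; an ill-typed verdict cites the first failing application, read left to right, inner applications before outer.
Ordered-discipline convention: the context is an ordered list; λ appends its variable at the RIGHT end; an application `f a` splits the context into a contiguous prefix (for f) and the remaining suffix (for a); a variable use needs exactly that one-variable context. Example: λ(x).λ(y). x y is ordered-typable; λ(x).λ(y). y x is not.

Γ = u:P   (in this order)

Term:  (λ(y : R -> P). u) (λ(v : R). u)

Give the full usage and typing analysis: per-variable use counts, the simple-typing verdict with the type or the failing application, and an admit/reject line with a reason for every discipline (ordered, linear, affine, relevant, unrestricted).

variable uses: u=2; y (bound)=0; v (bound)=0
order of uses: u, u
typing: ✓ — P
ordered: ✗, uses contraction: u ×2; y, v never used (weakening)
linear: ✗, uses contraction: u ×2; y, v never used (weakening)
affine: ✗, uses contraction: u ×2
relevant: ✗, y, v never used (weakening)
unrestricted: ✓, well-typed at P; no restrictions here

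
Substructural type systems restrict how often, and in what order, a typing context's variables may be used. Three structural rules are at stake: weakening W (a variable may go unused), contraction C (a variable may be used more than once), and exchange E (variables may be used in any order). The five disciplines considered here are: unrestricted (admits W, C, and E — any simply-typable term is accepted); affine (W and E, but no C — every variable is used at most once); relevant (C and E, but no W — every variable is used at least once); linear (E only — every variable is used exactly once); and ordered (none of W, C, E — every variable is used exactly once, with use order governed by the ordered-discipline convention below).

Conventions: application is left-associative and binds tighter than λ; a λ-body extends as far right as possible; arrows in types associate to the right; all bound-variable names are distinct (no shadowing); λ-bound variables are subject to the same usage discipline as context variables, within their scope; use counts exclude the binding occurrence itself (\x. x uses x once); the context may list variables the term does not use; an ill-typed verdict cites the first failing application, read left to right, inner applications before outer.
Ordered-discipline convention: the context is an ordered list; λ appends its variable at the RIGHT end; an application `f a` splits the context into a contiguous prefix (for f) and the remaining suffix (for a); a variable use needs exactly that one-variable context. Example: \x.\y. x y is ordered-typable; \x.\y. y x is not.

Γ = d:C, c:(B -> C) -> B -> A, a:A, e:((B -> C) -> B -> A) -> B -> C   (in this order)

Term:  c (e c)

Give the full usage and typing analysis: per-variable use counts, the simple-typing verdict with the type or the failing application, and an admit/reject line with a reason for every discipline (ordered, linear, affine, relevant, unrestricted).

use counts: d: 0; c: 2; a: 0; e: 1
left-to-right use order: c, e, c
typing: well-typed — term : B -> A
ordered ✗ (needs contraction — c ×2; unused: d, a — weakening required)
linear ✗ (needs contraction — c ×2; unused: d, a — weakening required)
affine ✗ (needs contraction — c ×2)
relevant ✗ (unused: d, a — weakening required)
unrestricted ✓ (typability at B -> A is all that's needed)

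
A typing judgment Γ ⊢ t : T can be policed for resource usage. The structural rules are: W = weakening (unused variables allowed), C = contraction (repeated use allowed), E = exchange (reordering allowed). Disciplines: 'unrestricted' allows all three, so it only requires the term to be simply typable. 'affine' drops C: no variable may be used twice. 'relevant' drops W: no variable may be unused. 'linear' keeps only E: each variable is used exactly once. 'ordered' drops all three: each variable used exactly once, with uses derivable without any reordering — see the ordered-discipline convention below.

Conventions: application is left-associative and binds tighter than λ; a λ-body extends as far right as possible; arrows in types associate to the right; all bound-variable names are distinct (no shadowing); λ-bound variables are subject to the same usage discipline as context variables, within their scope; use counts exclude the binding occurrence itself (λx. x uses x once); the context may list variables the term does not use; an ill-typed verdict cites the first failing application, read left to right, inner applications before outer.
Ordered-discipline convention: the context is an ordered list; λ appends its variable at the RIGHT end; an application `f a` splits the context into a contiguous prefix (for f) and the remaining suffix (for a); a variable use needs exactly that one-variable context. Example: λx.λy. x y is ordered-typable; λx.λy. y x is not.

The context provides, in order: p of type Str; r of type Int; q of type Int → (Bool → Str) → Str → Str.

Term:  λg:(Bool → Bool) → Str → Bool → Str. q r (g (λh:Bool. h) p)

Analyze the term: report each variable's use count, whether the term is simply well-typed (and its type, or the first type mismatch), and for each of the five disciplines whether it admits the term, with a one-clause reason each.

usage: p: 1, r: 1, q: 1, g (bound): 1, h (bound): 1
left-to-right use order: q, r, g, h, p
typing: well-typed at ((Bool → Bool) → Str → Bool → Str) → Str → Str
ordered ✗ (no ordered split (uses run q, r, g, h, p))
linear ✓ (exactly-once usage across p, r, q, g, h)
affine ✓ (no duplicate uses among p, r, q, g, h)
relevant ✓ (every one of p, r, q, g, h appears)
unrestricted ✓ (typability at ((Bool → Bool) → Str → Bool → Str) → Str → Str is all that's needed)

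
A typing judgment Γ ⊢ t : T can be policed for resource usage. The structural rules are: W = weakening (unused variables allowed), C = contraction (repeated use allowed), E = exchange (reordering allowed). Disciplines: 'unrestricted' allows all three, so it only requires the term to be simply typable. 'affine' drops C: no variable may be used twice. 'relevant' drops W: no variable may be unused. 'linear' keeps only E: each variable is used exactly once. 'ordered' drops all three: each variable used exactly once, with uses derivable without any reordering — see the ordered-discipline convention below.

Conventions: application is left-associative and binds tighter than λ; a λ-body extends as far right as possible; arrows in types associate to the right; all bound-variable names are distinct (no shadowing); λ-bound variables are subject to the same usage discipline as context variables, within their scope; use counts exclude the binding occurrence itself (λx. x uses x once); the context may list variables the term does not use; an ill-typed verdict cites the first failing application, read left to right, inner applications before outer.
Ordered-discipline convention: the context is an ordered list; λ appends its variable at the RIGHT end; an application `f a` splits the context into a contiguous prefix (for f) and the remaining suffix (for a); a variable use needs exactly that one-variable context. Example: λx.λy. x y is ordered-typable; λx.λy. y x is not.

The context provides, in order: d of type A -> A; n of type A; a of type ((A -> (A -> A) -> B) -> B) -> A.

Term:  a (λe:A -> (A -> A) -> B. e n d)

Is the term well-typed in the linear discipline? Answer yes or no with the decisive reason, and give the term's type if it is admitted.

yes — each of d, n, a, e used exactly once; term : A
use counts: d: 1; n: 1; a: 1; e [bound]: 1
uses in reading order: a, e, n, d
typing: the term checks, with type A
per-discipline verdicts: ordered ✗ · linear ✓ · affine ✓ · relevant ✓ · unrestricted ✓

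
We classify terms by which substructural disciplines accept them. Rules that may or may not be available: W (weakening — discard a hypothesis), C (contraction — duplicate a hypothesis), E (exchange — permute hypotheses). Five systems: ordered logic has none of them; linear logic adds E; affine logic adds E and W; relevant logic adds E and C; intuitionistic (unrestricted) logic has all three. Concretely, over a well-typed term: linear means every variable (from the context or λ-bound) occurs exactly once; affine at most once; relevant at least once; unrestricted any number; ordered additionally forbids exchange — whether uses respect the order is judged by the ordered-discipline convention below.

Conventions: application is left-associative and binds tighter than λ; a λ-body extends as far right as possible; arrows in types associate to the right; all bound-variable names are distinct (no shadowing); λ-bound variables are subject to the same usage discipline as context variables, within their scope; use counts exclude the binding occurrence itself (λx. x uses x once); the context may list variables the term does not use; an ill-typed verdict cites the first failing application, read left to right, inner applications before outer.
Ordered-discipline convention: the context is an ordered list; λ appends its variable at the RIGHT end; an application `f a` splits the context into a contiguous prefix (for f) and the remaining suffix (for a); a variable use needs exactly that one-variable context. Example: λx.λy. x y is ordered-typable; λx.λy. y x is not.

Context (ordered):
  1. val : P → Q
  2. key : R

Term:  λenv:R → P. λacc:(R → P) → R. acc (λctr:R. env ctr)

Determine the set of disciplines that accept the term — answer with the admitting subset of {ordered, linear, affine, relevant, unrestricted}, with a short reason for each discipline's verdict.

accepted by: affine, unrestricted
counts: val=0; key=0; env [bound]=1; acc [bound]=1; ctr [bound]=1
uses in reading order: acc, env, ctr
typing: ✓ — (R → P) → ((R → P) → R) → R
ordered: ✗ — val, key never used (weakening)
linear: ✗ — val, key never used (weakening)
affine: ✓ — no duplicate uses among val, key, env, acc, ctr
relevant: ✗ — val, key never used (weakening)
unrestricted: ✓ — type-checks ((R → P) → ((R → P) → R) → R) and nothing is barred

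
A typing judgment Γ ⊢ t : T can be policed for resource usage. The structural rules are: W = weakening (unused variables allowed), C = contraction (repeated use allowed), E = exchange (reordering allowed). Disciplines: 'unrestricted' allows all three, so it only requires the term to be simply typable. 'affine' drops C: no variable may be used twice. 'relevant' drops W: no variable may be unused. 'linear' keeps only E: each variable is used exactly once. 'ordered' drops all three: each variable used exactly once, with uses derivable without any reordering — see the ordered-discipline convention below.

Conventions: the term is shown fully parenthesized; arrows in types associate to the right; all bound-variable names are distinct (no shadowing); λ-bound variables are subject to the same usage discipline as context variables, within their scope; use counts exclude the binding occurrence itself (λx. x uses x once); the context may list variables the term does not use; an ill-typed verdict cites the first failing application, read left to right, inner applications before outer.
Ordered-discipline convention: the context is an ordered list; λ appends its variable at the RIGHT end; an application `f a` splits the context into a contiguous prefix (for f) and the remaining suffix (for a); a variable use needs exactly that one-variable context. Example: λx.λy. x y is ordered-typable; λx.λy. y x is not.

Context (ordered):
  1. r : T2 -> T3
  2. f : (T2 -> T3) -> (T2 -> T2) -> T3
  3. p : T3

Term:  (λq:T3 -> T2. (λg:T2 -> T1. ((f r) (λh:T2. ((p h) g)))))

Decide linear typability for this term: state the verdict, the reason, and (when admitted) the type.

no — fails simple typing
use counts: r: 1×; f: 1×; p: 1×; q (λ-bound): 0×; g (λ-bound): 1×; h (λ-bound): 1×
uses in reading order: f, r, p, h, g
typing: ill-typed: non-arrow in function slot: T3
summary: ordered ✗ | linear ✗ | affine ✗ | relevant ✗ | unrestricted ✗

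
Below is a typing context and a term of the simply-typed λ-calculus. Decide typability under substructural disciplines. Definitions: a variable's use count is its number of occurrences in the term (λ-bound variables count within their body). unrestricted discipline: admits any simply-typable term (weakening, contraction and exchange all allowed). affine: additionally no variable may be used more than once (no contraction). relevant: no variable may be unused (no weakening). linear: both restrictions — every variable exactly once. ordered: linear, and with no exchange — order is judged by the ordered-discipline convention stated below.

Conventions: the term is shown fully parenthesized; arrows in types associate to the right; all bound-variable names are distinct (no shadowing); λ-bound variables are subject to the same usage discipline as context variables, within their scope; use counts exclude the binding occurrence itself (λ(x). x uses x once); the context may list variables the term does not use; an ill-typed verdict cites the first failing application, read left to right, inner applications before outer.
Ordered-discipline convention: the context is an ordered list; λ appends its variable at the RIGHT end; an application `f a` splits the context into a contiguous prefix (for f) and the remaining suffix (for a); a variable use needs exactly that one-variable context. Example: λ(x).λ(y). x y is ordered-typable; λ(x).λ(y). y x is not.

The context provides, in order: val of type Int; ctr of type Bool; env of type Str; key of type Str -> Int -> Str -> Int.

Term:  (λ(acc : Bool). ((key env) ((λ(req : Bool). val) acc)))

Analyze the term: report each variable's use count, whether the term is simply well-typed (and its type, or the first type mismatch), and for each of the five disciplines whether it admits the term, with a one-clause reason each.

variable uses: val: 1, ctr: 0, env: 1, key: 1, acc (λ-bound): 1, req (λ-bound): 0
left-to-right use order: key, env, val, acc
typing: well-typed — term : Bool -> Str -> Int
ordered ✗ (ctr, req never used (weakening))
linear ✗ (ctr, req never used (weakening))
affine ✓ (at most one use each (val, ctr, env, key, acc, req))
relevant ✗ (ctr, req never used (weakening))
unrestricted ✓ (well-typed at Bool -> Str -> Int; no restrictions here)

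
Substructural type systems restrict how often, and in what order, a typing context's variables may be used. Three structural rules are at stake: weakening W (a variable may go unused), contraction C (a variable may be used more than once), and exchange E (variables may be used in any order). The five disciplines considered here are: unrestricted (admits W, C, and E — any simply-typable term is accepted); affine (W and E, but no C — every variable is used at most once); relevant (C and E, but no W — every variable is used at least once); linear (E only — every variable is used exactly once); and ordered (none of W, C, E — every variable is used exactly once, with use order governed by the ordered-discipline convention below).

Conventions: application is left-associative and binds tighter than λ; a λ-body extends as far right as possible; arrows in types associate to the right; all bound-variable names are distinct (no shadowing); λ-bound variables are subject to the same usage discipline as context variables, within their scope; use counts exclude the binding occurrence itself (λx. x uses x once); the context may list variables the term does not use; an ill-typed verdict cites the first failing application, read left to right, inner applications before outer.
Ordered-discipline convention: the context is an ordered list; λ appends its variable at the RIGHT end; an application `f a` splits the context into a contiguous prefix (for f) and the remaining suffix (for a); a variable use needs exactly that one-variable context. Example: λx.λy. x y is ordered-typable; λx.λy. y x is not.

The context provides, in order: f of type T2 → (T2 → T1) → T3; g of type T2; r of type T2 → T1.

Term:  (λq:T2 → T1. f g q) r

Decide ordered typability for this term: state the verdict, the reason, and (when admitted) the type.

yes — one use each (f, g, r, q); ordered split holds; term : T3
use counts: f ×1, g ×1, r ×1, q (bound) ×1
left-to-right use order: f, g, q, r
typing: the term checks, with type T3
per-discipline verdicts: ordered ✓ | linear ✓ | affine ✓ | relevant ✓ | unrestricted ✓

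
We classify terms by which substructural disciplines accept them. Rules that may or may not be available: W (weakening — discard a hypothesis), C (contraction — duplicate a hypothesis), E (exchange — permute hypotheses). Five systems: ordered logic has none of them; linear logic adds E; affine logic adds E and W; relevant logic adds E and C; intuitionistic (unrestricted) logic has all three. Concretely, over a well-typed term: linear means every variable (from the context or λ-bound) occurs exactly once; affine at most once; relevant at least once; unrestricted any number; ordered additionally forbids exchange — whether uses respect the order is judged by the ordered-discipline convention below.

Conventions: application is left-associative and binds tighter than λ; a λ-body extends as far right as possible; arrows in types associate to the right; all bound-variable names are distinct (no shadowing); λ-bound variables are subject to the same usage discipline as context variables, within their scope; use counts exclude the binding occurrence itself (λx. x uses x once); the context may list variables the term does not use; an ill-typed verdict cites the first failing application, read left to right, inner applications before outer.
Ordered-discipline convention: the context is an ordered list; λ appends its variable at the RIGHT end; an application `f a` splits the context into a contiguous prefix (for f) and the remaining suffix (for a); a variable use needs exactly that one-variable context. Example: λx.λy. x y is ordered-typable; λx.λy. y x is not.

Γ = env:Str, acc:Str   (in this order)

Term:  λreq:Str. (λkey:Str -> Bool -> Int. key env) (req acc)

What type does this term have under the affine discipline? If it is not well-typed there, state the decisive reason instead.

not well-typed under affine — a type mismatch blocks all five
counts: env: 1, acc: 1, req [bound]: 1, key [bound]: 1
order of uses: key, env, req, acc
typing: ill-typed: non-function type Str applied to an argument
summary: ordered ✗, linear ✗, affine ✗, relevant ✗, unrestricted ✗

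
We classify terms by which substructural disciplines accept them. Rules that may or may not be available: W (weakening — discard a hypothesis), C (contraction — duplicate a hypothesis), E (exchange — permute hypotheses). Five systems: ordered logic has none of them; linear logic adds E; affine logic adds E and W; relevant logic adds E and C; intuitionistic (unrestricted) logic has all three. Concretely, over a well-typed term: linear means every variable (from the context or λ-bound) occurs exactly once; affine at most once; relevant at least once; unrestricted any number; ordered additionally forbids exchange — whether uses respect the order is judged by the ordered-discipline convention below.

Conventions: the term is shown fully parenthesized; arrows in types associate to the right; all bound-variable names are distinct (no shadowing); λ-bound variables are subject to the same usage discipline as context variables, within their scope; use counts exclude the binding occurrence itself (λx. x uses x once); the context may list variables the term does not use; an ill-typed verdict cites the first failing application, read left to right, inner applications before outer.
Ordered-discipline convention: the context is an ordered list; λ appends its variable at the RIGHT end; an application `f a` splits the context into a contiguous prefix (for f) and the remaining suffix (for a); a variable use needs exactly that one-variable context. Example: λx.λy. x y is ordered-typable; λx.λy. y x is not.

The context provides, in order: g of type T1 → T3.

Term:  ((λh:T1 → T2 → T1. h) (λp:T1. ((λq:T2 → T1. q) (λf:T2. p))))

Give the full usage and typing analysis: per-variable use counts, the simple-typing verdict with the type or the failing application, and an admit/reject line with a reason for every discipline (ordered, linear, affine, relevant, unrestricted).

usage: g=0, h (λ-bound)=1, p (λ-bound)=1, q (λ-bound)=1, f (λ-bound)=0
order of uses: h, q, p
typing: ✓ — T1 → T2 → T1
ordered: ✗, g, f left unused
linear: ✗, g, f left unused
affine: ✓, at most one use each (g, h, p, q, f)
relevant: ✗, g, f left unused
unrestricted: ✓, well-typed at T1 → T2 → T1; no restrictions here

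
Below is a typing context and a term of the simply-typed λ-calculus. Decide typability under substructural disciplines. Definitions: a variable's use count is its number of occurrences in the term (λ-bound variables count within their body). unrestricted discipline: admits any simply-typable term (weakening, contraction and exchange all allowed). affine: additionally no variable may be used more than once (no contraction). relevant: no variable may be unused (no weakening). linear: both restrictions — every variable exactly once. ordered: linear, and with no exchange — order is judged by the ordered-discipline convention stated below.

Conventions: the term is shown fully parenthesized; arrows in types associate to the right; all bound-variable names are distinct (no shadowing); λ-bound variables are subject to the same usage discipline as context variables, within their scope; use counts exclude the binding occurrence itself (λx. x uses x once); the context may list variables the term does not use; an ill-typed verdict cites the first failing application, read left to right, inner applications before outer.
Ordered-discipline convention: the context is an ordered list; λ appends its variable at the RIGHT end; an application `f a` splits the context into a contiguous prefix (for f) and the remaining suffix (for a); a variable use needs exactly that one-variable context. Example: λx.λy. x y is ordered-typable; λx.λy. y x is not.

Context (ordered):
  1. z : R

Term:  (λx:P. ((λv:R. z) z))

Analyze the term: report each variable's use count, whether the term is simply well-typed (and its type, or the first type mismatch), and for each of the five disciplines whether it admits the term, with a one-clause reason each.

use counts: z=2, x (λ-bound)=0, v (λ-bound)=0
order of uses: z, z
typing: the term checks, with type P → R
ordered: ✗, repeated use of z ×2; x, v never used (weakening)
linear: ✗, repeated use of z ×2; x, v never used (weakening)
affine: ✗, repeated use of z ×2
relevant: ✗, x, v never used (weakening)
unrestricted: ✓, simply typable at P → R; W, C, E all held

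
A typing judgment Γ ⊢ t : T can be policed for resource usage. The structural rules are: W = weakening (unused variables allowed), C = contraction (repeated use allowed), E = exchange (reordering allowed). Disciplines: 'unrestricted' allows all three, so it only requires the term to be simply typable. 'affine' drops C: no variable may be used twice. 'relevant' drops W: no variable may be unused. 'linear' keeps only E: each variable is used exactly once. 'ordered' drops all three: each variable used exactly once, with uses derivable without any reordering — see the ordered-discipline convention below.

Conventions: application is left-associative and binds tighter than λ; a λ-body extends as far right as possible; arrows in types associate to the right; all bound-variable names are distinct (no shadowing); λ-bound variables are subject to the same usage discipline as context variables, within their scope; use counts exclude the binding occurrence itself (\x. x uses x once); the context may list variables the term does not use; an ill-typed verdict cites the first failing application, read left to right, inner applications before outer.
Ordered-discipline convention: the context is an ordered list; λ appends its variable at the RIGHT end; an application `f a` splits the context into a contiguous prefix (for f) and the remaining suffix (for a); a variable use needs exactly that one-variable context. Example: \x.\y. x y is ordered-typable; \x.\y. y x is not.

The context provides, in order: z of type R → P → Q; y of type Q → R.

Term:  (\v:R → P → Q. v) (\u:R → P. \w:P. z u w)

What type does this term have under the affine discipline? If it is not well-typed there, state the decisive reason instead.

not well-typed under affine — a type mismatch blocks all five
counts: z: 1, y: 0, v [bound]: 1, u [bound]: 1, w [bound]: 1
use order (left to right): v, z, u, w
typing: ill-typed: an application expects R but receives R → P
per-discipline verdicts: ordered ✗, linear ✗, affine ✗, relevant ✗, unrestricted ✗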